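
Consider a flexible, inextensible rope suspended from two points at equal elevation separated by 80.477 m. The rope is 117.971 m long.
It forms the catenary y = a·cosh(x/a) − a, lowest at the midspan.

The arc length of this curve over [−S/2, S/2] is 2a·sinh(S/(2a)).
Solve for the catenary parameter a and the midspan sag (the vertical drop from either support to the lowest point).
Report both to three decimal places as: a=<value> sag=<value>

seed: a₀ = √(S³/(24(L−S))) = √(80.477³/(24·37.494)) = 24.066956
iter 1: u=1.671940  f(a)=+5.603e+00  f'(a)=-4.078e+00  a ← 24.066956 − (+5.603e+00/-4.078e+00) = 25.440825
iter 2: u=1.581651  f(a)=+5.156e-01  f'(a)=-3.359e+00  a ← 25.440825 − (+5.156e-01/-3.359e+00) = 25.594305
iter 3: u=1.572166  f(a)=+5.343e-03  f'(a)=-3.290e+00  a ← 25.594305 − (+5.343e-03/-3.290e+00) = 25.595929
iter 4: u=1.572066  f(a)=+5.869e-07  f'(a)=-3.289e+00  a ← 25.595929 − (+5.869e-07/-3.289e+00) = 25.595930
iter 5: u=1.572066  f(a)=+2.842e-14  f'(a)=-3.289e+00  a ← 25.595930 − (+2.842e-14/-3.289e+00) = 25.595930
converged: |Δa| < 1e-12 after 5 iterations
sag = a·(cosh(S/(2a)) − 1) = 25.595930·(cosh(1.572066) − 1) = 38.703688
T_max/T_min = cosh(S/(2a)) = 2.512103

a=25.596 sag=38.704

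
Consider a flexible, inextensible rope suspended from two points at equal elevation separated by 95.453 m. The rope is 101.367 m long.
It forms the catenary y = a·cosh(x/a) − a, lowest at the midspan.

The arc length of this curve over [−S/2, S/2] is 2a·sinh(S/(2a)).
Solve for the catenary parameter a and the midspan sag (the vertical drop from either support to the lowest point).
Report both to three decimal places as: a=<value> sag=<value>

a=78.995 sag=14.861

seed: a₀ = √(S³/(24(L−S))) = √(95.453³/(24·5.914)) = 78.277707
iter 1: u=0.609707  f(a)=+1.109e-01  f'(a)=-1.568e-01  a ← 78.277707 − (+1.109e-01/-1.568e-01) = 78.985014
iter 2: u=0.604248  f(a)=+1.521e-03  f'(a)=-1.525e-01  a ← 78.985014 − (+1.521e-03/-1.525e-01) = 78.994987
iter 3: u=0.604171  f(a)=+2.950e-07  f'(a)=-1.525e-01  a ← 78.994987 − (+2.950e-07/-1.525e-01) = 78.994989
iter 4: u=0.604171  f(a)=+0.000e+00  f'(a)=-1.525e-01  a ← 78.994989 − (+0.000e+00/-1.525e-01) = 78.994989
converged: |Δa| < 1e-12 after 4 iterations
sag = a·(cosh(S/(2a)) − 1) = 78.994989·(cosh(0.604171) − 1) = 14.861420
T_max/T_min = cosh(S/(2a)) = 1.188131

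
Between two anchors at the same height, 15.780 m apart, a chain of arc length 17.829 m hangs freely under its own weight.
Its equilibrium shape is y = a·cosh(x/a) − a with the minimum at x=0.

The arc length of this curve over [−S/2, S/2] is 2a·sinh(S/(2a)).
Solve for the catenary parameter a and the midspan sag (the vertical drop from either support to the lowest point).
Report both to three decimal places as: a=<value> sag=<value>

seed: a₀ = √(S³/(24(L−S))) = √(15.780³/(24·2.049)) = 8.938896
iter 1: u=0.882659  f(a)=+8.131e-02  f'(a)=-4.952e-01  a ← 8.938896 − (+8.131e-02/-4.952e-01) = 9.103111
iter 2: u=0.866737  f(a)=+2.295e-03  f'(a)=-4.676e-01  a ← 9.103111 − (+2.295e-03/-4.676e-01) = 9.108019
iter 3: u=0.866270  f(a)=+1.945e-06  f'(a)=-4.668e-01  a ← 9.108019 − (+1.945e-06/-4.668e-01) = 9.108023
iter 4: u=0.866269  f(a)=+1.400e-12  f'(a)=-4.668e-01  a ← 9.108023 − (+1.400e-12/-4.668e-01) = 9.108023
converged: |Δa| < 1e-12 after 4 iterations
sag = a·(cosh(S/(2a)) − 1) = 9.108023·(cosh(0.866269) − 1) = 3.636560
T_max/T_min = cosh(S/(2a)) = 1.399270

a=9.108 sag=3.637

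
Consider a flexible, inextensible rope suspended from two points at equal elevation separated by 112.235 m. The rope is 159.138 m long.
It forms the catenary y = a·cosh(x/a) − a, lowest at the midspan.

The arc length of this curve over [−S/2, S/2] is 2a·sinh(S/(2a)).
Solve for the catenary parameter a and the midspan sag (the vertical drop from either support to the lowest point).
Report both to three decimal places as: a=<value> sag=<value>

a=37.477 sag=50.476

seed: a₀ = √(S³/(24(L−S))) = √(112.235³/(24·46.903)) = 35.439414
iter 1: u=1.583477  f(a)=+6.244e+00  f'(a)=-3.373e+00  a ← 35.439414 − (+6.244e+00/-3.373e+00) = 37.290573
iter 2: u=1.504871  f(a)=+5.226e-01  f'(a)=-2.830e+00  a ← 37.290573 − (+5.226e-01/-2.830e+00) = 37.475234
iter 3: u=1.497456  f(a)=+4.399e-03  f'(a)=-2.782e+00  a ← 37.475234 − (+4.399e-03/-2.782e+00) = 37.476815
iter 4: u=1.497392  f(a)=+3.176e-07  f'(a)=-2.782e+00  a ← 37.476815 − (+3.176e-07/-2.782e+00) = 37.476815
iter 5: u=1.497392  f(a)=+5.684e-14  f'(a)=-2.782e+00  a ← 37.476815 − (+5.684e-14/-2.782e+00) = 37.476815
converged: |Δa| < 1e-12 after 5 iterations
sag = a·(cosh(S/(2a)) − 1) = 37.476815·(cosh(1.497392) − 1) = 50.476226
T_max/T_min = cosh(S/(2a)) = 2.346865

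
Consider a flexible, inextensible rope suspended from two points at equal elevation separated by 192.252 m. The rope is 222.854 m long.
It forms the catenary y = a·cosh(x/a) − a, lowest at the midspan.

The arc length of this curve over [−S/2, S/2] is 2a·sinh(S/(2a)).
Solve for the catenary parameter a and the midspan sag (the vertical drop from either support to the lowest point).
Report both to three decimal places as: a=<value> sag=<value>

seed: a₀ = √(S³/(24(L−S))) = √(192.252³/(24·30.602)) = 98.361643
iter 1: u=0.977271  f(a)=+1.495e+00  f'(a)=-6.837e-01  a ← 98.361643 − (+1.495e+00/-6.837e-01) = 100.548210
iter 2: u=0.956019  f(a)=+5.130e-02  f'(a)=-6.375e-01  a ← 100.548210 − (+5.130e-02/-6.375e-01) = 100.628685
iter 3: u=0.955254  f(a)=+6.518e-05  f'(a)=-6.359e-01  a ← 100.628685 − (+6.518e-05/-6.359e-01) = 100.628787
iter 4: u=0.955253  f(a)=+1.055e-10  f'(a)=-6.359e-01  a ← 100.628787 − (+1.055e-10/-6.359e-01) = 100.628787
iter 5: u=0.955253  f(a)=+0.000e+00  f'(a)=-6.359e-01  a ← 100.628787 − (+0.000e+00/-6.359e-01) = 100.628787
converged: |Δa| < 1e-12 after 5 iterations
sag = a·(cosh(S/(2a)) − 1) = 100.628787·(cosh(0.955253) − 1) = 49.511578
T_max/T_min = cosh(S/(2a)) = 1.492022

a=100.629 sag=49.512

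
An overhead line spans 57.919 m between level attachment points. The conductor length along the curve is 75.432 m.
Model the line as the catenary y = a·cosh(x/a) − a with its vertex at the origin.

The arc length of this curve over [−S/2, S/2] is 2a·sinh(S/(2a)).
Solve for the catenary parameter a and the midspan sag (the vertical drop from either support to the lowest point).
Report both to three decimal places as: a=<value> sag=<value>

a=22.415 sag=21.459

seed: a₀ = √(S³/(24(L−S))) = √(57.919³/(24·17.513)) = 21.500358
iter 1: u=1.346931  f(a)=+1.659e+00  f'(a)=-1.944e+00  a ← 21.500358 − (+1.659e+00/-1.944e+00) = 22.353558
iter 2: u=1.295521  f(a)=+1.039e-01  f'(a)=-1.708e+00  a ← 22.353558 − (+1.039e-01/-1.708e+00) = 22.414371
iter 3: u=1.292006  f(a)=+4.672e-04  f'(a)=-1.693e+00  a ← 22.414371 − (+4.672e-04/-1.693e+00) = 22.414647
iter 4: u=1.291990  f(a)=+9.549e-09  f'(a)=-1.693e+00  a ← 22.414647 − (+9.549e-09/-1.693e+00) = 22.414647
iter 5: u=1.291990  f(a)=+0.000e+00  f'(a)=-1.693e+00  a ← 22.414647 − (+0.000e+00/-1.693e+00) = 22.414647
converged: |Δa| < 1e-12 after 5 iterations
sag = a·(cosh(S/(2a)) − 1) = 22.414647·(cosh(1.291990) − 1) = 21.459184
T_max/T_min = cosh(S/(2a)) = 1.957373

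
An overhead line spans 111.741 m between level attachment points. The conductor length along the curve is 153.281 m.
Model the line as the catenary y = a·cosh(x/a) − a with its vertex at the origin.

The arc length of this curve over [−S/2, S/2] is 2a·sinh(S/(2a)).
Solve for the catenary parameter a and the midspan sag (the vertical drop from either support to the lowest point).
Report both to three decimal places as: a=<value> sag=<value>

seed: a₀ = √(S³/(24(L−S))) = √(111.741³/(24·41.540)) = 37.409333
iter 1: u=1.493491  f(a)=+4.887e+00  f'(a)=-2.757e+00  a ← 37.409333 − (+4.887e+00/-2.757e+00) = 39.181552
iter 2: u=1.425939  f(a)=+3.687e-01  f'(a)=-2.356e+00  a ← 39.181552 − (+3.687e-01/-2.356e+00) = 39.338077
iter 3: u=1.420265  f(a)=+2.478e-03  f'(a)=-2.324e+00  a ← 39.338077 − (+2.478e-03/-2.324e+00) = 39.339143
iter 4: u=1.420227  f(a)=+1.136e-07  f'(a)=-2.324e+00  a ← 39.339143 − (+1.136e-07/-2.324e+00) = 39.339143
iter 5: u=1.420227  f(a)=+0.000e+00  f'(a)=-2.324e+00  a ← 39.339143 − (+0.000e+00/-2.324e+00) = 39.339143
converged: |Δa| < 1e-12 after 5 iterations
sag = a·(cosh(S/(2a)) − 1) = 39.339143·(cosh(1.420227) − 1) = 46.808024
T_max/T_min = cosh(S/(2a)) = 2.189859

a=39.339 sag=46.808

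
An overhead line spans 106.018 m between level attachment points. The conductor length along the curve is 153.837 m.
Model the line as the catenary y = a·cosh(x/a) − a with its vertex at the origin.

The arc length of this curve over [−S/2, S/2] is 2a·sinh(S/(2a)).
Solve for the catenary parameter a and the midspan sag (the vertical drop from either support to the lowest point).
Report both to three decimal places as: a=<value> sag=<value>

seed: a₀ = √(S³/(24(L−S))) = √(106.018³/(24·47.819)) = 32.222820
iter 1: u=1.645076  f(a)=+6.904e+00  f'(a)=-3.853e+00  a ← 32.222820 − (+6.904e+00/-3.853e+00) = 34.014606
iter 2: u=1.558419  f(a)=+6.177e-01  f'(a)=-3.192e+00  a ← 34.014606 − (+6.177e-01/-3.192e+00) = 34.208131
iter 3: u=1.549602  f(a)=+6.018e-03  f'(a)=-3.130e+00  a ← 34.208131 − (+6.018e-03/-3.130e+00) = 34.210054
iter 4: u=1.549515  f(a)=+5.835e-07  f'(a)=-3.129e+00  a ← 34.210054 − (+5.835e-07/-3.129e+00) = 34.210054
iter 5: u=1.549515  f(a)=-2.842e-14  f'(a)=-3.129e+00  a ← 34.210054 − (-2.842e-14/-3.129e+00) = 34.210054
converged: |Δa| < 1e-12 after 5 iterations
sag = a·(cosh(S/(2a)) − 1) = 34.210054·(cosh(1.549515) − 1) = 49.972981
T_max/T_min = cosh(S/(2a)) = 2.460769

a=34.210 sag=49.973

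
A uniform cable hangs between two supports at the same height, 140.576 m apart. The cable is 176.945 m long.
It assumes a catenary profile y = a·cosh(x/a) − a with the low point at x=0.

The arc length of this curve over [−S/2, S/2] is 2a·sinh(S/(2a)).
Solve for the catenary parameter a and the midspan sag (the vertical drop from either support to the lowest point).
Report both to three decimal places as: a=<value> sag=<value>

seed: a₀ = √(S³/(24(L−S))) = √(140.576³/(24·36.369)) = 56.415114
iter 1: u=1.245907  f(a)=+2.929e+00  f'(a)=-1.501e+00  a ← 56.415114 − (+2.929e+00/-1.501e+00) = 58.366854
iter 2: u=1.204245  f(a)=+1.589e-01  f'(a)=-1.342e+00  a ← 58.366854 − (+1.589e-01/-1.342e+00) = 58.485238
iter 3: u=1.201808  f(a)=+5.267e-04  f'(a)=-1.333e+00  a ← 58.485238 − (+5.267e-04/-1.333e+00) = 58.485633
iter 4: u=1.201799  f(a)=+5.831e-09  f'(a)=-1.333e+00  a ← 58.485633 − (+5.831e-09/-1.333e+00) = 58.485633
iter 5: u=1.201799  f(a)=+0.000e+00  f'(a)=-1.333e+00  a ← 58.485633 − (+0.000e+00/-1.333e+00) = 58.485633
converged: |Δa| < 1e-12 after 5 iterations
sag = a·(cosh(S/(2a)) − 1) = 58.485633·(cosh(1.201799) − 1) = 47.570732
T_max/T_min = cosh(S/(2a)) = 1.813375

a=58.486 sag=47.571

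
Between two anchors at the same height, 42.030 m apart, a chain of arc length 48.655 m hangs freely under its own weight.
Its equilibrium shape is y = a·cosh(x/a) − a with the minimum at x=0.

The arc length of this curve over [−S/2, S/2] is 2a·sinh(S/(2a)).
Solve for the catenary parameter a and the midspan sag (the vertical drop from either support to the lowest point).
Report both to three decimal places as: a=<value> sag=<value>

a=22.103 sag=10.766

seed: a₀ = √(S³/(24(L−S))) = √(42.030³/(24·6.625)) = 21.609291
iter 1: u=0.972498  f(a)=+3.204e-01  f'(a)=-6.731e-01  a ← 21.609291 − (+3.204e-01/-6.731e-01) = 22.085308
iter 2: u=0.951538  f(a)=+1.089e-02  f'(a)=-6.281e-01  a ← 22.085308 − (+1.089e-02/-6.281e-01) = 22.102653
iter 3: u=0.950791  f(a)=+1.357e-05  f'(a)=-6.265e-01  a ← 22.102653 − (+1.357e-05/-6.265e-01) = 22.102674
iter 4: u=0.950790  f(a)=+2.114e-11  f'(a)=-6.265e-01  a ← 22.102674 − (+2.114e-11/-6.265e-01) = 22.102674
iter 5: u=0.950790  f(a)=+0.000e+00  f'(a)=-6.265e-01  a ← 22.102674 − (+0.000e+00/-6.265e-01) = 22.102674
converged: |Δa| < 1e-12 after 5 iterations
sag = a·(cosh(S/(2a)) − 1) = 22.102674·(cosh(0.950790) − 1) = 10.766087
T_max/T_min = cosh(S/(2a)) = 1.487094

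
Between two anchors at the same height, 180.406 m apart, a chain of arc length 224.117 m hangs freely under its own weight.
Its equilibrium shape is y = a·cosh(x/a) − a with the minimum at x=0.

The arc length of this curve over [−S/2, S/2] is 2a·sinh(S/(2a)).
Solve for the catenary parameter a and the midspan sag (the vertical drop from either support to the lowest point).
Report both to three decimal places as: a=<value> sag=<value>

seed: a₀ = √(S³/(24(L−S))) = √(180.406³/(24·43.711)) = 74.812725
iter 1: u=1.205717  f(a)=+3.289e+00  f'(a)=-1.347e+00  a ← 74.812725 − (+3.289e+00/-1.347e+00) = 77.253926
iter 2: u=1.167617  f(a)=+1.679e-01  f'(a)=-1.213e+00  a ← 77.253926 − (+1.679e-01/-1.213e+00) = 77.392303
iter 3: u=1.165529  f(a)=+4.892e-04  f'(a)=-1.206e+00  a ← 77.392303 − (+4.892e-04/-1.206e+00) = 77.392708
iter 4: u=1.165523  f(a)=+4.182e-09  f'(a)=-1.206e+00  a ← 77.392708 − (+4.182e-09/-1.206e+00) = 77.392708
iter 5: u=1.165523  f(a)=-2.842e-14  f'(a)=-1.206e+00  a ← 77.392708 − (-2.842e-14/-1.206e+00) = 77.392708
converged: |Δa| < 1e-12 after 5 iterations
sag = a·(cosh(S/(2a)) − 1) = 77.392708·(cosh(1.165523) − 1) = 58.793703
T_max/T_min = cosh(S/(2a)) = 1.759680

a=77.393 sag=58.794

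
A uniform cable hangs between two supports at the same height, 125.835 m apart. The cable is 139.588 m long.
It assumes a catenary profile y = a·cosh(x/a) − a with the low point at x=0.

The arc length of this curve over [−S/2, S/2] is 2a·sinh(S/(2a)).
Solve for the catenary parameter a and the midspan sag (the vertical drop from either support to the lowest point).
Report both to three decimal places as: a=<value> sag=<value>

a=78.939 sag=26.430

seed: a₀ = √(S³/(24(L−S))) = √(125.835³/(24·13.753)) = 77.695853
iter 1: u=0.809792  f(a)=+4.580e-01  f'(a)=-3.778e-01  a ← 77.695853 − (+4.580e-01/-3.778e-01) = 78.908284
iter 2: u=0.797350  f(a)=+1.094e-02  f'(a)=-3.599e-01  a ← 78.908284 − (+1.094e-02/-3.599e-01) = 78.938683
iter 3: u=0.797043  f(a)=+6.583e-06  f'(a)=-3.595e-01  a ← 78.938683 − (+6.583e-06/-3.595e-01) = 78.938702
iter 4: u=0.797042  f(a)=+2.387e-12  f'(a)=-3.595e-01  a ← 78.938702 − (+2.387e-12/-3.595e-01) = 78.938702
converged: |Δa| < 1e-12 after 4 iterations
sag = a·(cosh(S/(2a)) − 1) = 78.938702·(cosh(0.797042) − 1) = 26.429800
T_max/T_min = cosh(S/(2a)) = 1.334814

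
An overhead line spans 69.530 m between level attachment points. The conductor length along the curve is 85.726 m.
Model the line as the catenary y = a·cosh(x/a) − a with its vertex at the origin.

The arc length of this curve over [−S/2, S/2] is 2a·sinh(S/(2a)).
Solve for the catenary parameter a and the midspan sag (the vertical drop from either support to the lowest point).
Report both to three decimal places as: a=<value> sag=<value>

seed: a₀ = √(S³/(24(L−S))) = √(69.530³/(24·16.196)) = 29.406873
iter 1: u=1.182207  f(a)=+1.170e+00  f'(a)=-1.263e+00  a ← 29.406873 − (+1.170e+00/-1.263e+00) = 30.333134
iter 2: u=1.146106  f(a)=+5.756e-02  f'(a)=-1.142e+00  a ← 30.333134 − (+5.756e-02/-1.142e+00) = 30.383548
iter 3: u=1.144205  f(a)=+1.552e-04  f'(a)=-1.136e+00  a ← 30.383548 − (+1.552e-04/-1.136e+00) = 30.383685
iter 4: u=1.144200  f(a)=+1.136e-09  f'(a)=-1.136e+00  a ← 30.383685 − (+1.136e-09/-1.136e+00) = 30.383685
iter 5: u=1.144200  f(a)=+1.421e-14  f'(a)=-1.136e+00  a ← 30.383685 − (+1.421e-14/-1.136e+00) = 30.383685
converged: |Δa| < 1e-12 after 5 iterations
sag = a·(cosh(S/(2a)) − 1) = 30.383685·(cosh(1.144200) − 1) = 22.155873
T_max/T_min = cosh(S/(2a)) = 1.729203

a=30.384 sag=22.156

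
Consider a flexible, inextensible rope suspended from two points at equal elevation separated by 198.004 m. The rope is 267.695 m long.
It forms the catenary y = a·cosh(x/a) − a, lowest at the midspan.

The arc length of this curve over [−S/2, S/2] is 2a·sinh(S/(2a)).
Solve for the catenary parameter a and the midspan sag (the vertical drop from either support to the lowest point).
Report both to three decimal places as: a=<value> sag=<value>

a=71.467 sag=80.266

seed: a₀ = √(S³/(24(L−S))) = √(198.004³/(24·69.691)) = 68.126641
iter 1: u=1.453205  f(a)=+7.740e+00  f'(a)=-2.512e+00  a ← 68.126641 − (+7.740e+00/-2.512e+00) = 71.207907
iter 2: u=1.390323  f(a)=+5.561e-01  f'(a)=-2.163e+00  a ← 71.207907 − (+5.561e-01/-2.163e+00) = 71.465013
iter 3: u=1.385321  f(a)=+3.361e-03  f'(a)=-2.137e+00  a ← 71.465013 − (+3.361e-03/-2.137e+00) = 71.466586
iter 4: u=1.385291  f(a)=+1.245e-07  f'(a)=-2.137e+00  a ← 71.466586 − (+1.245e-07/-2.137e+00) = 71.466586
iter 5: u=1.385291  f(a)=+0.000e+00  f'(a)=-2.137e+00  a ← 71.466586 − (+0.000e+00/-2.137e+00) = 71.466586
converged: |Δa| < 1e-12 after 5 iterations
sag = a·(cosh(S/(2a)) − 1) = 71.466586·(cosh(1.385291) − 1) = 80.265501
T_max/T_min = cosh(S/(2a)) = 2.123119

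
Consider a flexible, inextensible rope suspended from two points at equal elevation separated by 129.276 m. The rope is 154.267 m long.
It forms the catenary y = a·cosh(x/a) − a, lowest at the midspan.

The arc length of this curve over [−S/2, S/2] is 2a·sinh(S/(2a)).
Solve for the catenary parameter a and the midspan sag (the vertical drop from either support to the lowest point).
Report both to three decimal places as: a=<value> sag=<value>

a=61.686 sag=37.080

seed: a₀ = √(S³/(24(L−S))) = √(129.276³/(24·24.991)) = 60.017710
iter 1: u=1.076982  f(a)=+1.490e+00  f'(a)=-9.335e-01  a ← 60.017710 − (+1.490e+00/-9.335e-01) = 61.613924
iter 2: u=1.049081  f(a)=+6.151e-02  f'(a)=-8.578e-01  a ← 61.613924 − (+6.151e-02/-8.578e-01) = 61.685630
iter 3: u=1.047862  f(a)=+1.148e-04  f'(a)=-8.546e-01  a ← 61.685630 − (+1.148e-04/-8.546e-01) = 61.685764
iter 4: u=1.047859  f(a)=+4.018e-10  f'(a)=-8.546e-01  a ← 61.685764 − (+4.018e-10/-8.546e-01) = 61.685764
iter 5: u=1.047859  f(a)=+0.000e+00  f'(a)=-8.546e-01  a ← 61.685764 − (+0.000e+00/-8.546e-01) = 61.685764
converged: |Δa| < 1e-12 after 5 iterations
sag = a·(cosh(S/(2a)) − 1) = 61.685764·(cosh(1.047859) − 1) = 37.080173
T_max/T_min = cosh(S/(2a)) = 1.601114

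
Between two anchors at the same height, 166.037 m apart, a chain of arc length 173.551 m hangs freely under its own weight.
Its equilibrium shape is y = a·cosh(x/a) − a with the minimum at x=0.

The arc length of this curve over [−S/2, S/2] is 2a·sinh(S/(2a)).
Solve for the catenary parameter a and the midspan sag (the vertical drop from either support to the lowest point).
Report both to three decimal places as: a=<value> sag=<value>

seed: a₀ = √(S³/(24(L−S))) = √(166.037³/(24·7.514)) = 159.318460
iter 1: u=0.521085  f(a)=+1.027e-01  f'(a)=-9.691e-02  a ← 159.318460 − (+1.027e-01/-9.691e-02) = 160.377923
iter 2: u=0.517643  f(a)=+1.033e-03  f'(a)=-9.497e-02  a ← 160.377923 − (+1.033e-03/-9.497e-02) = 160.388803
iter 3: u=0.517608  f(a)=+1.070e-07  f'(a)=-9.495e-02  a ← 160.388803 − (+1.070e-07/-9.495e-02) = 160.388804
iter 4: u=0.517608  f(a)=+0.000e+00  f'(a)=-9.495e-02  a ← 160.388804 − (+0.000e+00/-9.495e-02) = 160.388804
converged: |Δa| < 1e-12 after 4 iterations
sag = a·(cosh(S/(2a)) − 1) = 160.388804·(cosh(0.517608) − 1) = 21.969513
T_max/T_min = cosh(S/(2a)) = 1.136977

a=160.389 sag=21.970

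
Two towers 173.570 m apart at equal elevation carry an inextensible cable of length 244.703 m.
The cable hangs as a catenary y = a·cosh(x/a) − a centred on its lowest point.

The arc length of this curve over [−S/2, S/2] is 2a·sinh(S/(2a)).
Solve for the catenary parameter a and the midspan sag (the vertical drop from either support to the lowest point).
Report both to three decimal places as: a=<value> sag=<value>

seed: a₀ = √(S³/(24(L−S))) = √(173.570³/(24·71.133)) = 55.344034
iter 1: u=1.568100  f(a)=+9.275e+00  f'(a)=-3.261e+00  a ← 55.344034 − (+9.275e+00/-3.261e+00) = 58.188601
iter 2: u=1.491443  f(a)=+7.631e-01  f'(a)=-2.744e+00  a ← 58.188601 − (+7.631e-01/-2.744e+00) = 58.466653
iter 3: u=1.484350  f(a)=+6.188e-03  f'(a)=-2.700e+00  a ← 58.466653 − (+6.188e-03/-2.700e+00) = 58.468944
iter 4: u=1.484292  f(a)=+4.142e-07  f'(a)=-2.700e+00  a ← 58.468944 − (+4.142e-07/-2.700e+00) = 58.468945
iter 5: u=1.484292  f(a)=+2.842e-14  f'(a)=-2.700e+00  a ← 58.468945 − (+2.842e-14/-2.700e+00) = 58.468945
converged: |Δa| < 1e-12 after 5 iterations
sag = a·(cosh(S/(2a)) − 1) = 58.468945·(cosh(1.484292) − 1) = 77.135285
T_max/T_min = cosh(S/(2a)) = 2.319252

a=58.469 sag=77.135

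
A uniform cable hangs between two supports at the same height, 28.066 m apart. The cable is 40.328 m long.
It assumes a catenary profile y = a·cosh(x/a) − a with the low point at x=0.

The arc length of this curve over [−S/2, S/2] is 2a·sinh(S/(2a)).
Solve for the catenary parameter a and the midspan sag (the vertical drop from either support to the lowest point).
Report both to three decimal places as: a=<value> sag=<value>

a=9.186 sag=12.972

seed: a₀ = √(S³/(24(L−S))) = √(28.066³/(24·12.262)) = 8.667313
iter 1: u=1.619071  f(a)=+1.711e+00  f'(a)=-3.644e+00  a ← 8.667313 − (+1.711e+00/-3.644e+00) = 9.136900
iter 2: u=1.535860  f(a)=+1.489e-01  f'(a)=-3.035e+00  a ← 9.136900 − (+1.489e-01/-3.035e+00) = 9.185963
iter 3: u=1.527657  f(a)=+1.365e-03  f'(a)=-2.980e+00  a ← 9.185963 − (+1.365e-03/-2.980e+00) = 9.186421
iter 4: u=1.527581  f(a)=+1.170e-07  f'(a)=-2.979e+00  a ← 9.186421 − (+1.170e-07/-2.979e+00) = 9.186421
iter 5: u=1.527581  f(a)=+1.421e-14  f'(a)=-2.979e+00  a ← 9.186421 − (+1.421e-14/-2.979e+00) = 9.186421
converged: |Δa| < 1e-12 after 5 iterations
sag = a·(cosh(S/(2a)) − 1) = 9.186421·(cosh(1.527581) − 1) = 12.971585
T_max/T_min = cosh(S/(2a)) = 2.412039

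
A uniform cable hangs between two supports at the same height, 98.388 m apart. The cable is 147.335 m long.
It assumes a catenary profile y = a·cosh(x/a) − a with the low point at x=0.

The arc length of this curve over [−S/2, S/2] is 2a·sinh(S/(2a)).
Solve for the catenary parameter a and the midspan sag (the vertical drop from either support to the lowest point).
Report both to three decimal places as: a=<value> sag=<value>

seed: a₀ = √(S³/(24(L−S))) = √(98.388³/(24·48.947)) = 28.473742
iter 1: u=1.727697  f(a)=+7.846e+00  f'(a)=-4.580e+00  a ← 28.473742 − (+7.846e+00/-4.580e+00) = 30.186971
iter 2: u=1.629643  f(a)=+7.640e-01  f'(a)=-3.728e+00  a ← 30.186971 − (+7.640e-01/-3.728e+00) = 30.391904
iter 3: u=1.618655  f(a)=+8.967e-03  f'(a)=-3.641e+00  a ← 30.391904 − (+8.967e-03/-3.641e+00) = 30.394367
iter 4: u=1.618524  f(a)=+1.267e-06  f'(a)=-3.640e+00  a ← 30.394367 − (+1.267e-06/-3.640e+00) = 30.394367
iter 5: u=1.618524  f(a)=+0.000e+00  f'(a)=-3.640e+00  a ← 30.394367 − (+0.000e+00/-3.640e+00) = 30.394367
converged: |Δa| < 1e-12 after 5 iterations
sag = a·(cosh(S/(2a)) − 1) = 30.394367·(cosh(1.618524) − 1) = 49.297026
T_max/T_min = cosh(S/(2a)) = 2.621913

a=30.394 sag=49.297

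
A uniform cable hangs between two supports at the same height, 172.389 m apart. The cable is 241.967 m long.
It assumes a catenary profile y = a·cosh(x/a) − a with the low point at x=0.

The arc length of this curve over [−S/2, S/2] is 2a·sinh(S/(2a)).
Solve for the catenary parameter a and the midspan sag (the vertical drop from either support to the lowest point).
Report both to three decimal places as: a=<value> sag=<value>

a=58.473 sag=75.900

seed: a₀ = √(S³/(24(L−S))) = √(172.389³/(24·69.578)) = 55.388899
iter 1: u=1.556169  f(a)=+8.927e+00  f'(a)=-3.176e+00  a ← 55.388899 − (+8.927e+00/-3.176e+00) = 58.199906
iter 2: u=1.481008  f(a)=+7.246e-01  f'(a)=-2.679e+00  a ← 58.199906 − (+7.246e-01/-2.679e+00) = 58.470344
iter 3: u=1.474158  f(a)=+5.706e-03  f'(a)=-2.637e+00  a ← 58.470344 − (+5.706e-03/-2.637e+00) = 58.472507
iter 4: u=1.474103  f(a)=+3.599e-07  f'(a)=-2.637e+00  a ← 58.472507 − (+3.599e-07/-2.637e+00) = 58.472507
iter 5: u=1.474103  f(a)=+2.842e-14  f'(a)=-2.637e+00  a ← 58.472507 − (+2.842e-14/-2.637e+00) = 58.472507
converged: |Δa| < 1e-12 after 5 iterations
sag = a·(cosh(S/(2a)) − 1) = 58.472507·(cosh(1.474103) − 1) = 75.900263
T_max/T_min = cosh(S/(2a)) = 2.298050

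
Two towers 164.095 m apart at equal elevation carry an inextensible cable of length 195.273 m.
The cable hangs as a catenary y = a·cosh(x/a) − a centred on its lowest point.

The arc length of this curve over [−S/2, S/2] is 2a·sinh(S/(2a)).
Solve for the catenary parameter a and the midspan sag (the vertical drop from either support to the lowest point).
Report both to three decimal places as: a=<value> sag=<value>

seed: a₀ = √(S³/(24(L−S))) = √(164.095³/(24·31.178)) = 76.844586
iter 1: u=1.067707  f(a)=+1.826e+00  f'(a)=-9.078e-01  a ← 76.844586 − (+1.826e+00/-9.078e-01) = 78.856190
iter 2: u=1.040470  f(a)=+7.416e-02  f'(a)=-8.354e-01  a ← 78.856190 − (+7.416e-02/-8.354e-01) = 78.944964
iter 3: u=1.039300  f(a)=+1.338e-04  f'(a)=-8.324e-01  a ← 78.944964 − (+1.338e-04/-8.324e-01) = 78.945124
iter 4: u=1.039298  f(a)=+4.371e-10  f'(a)=-8.324e-01  a ← 78.945124 − (+4.371e-10/-8.324e-01) = 78.945124
iter 5: u=1.039298  f(a)=+5.684e-14  f'(a)=-8.324e-01  a ← 78.945124 − (+5.684e-14/-8.324e-01) = 78.945124
converged: |Δa| < 1e-12 after 5 iterations
sag = a·(cosh(S/(2a)) − 1) = 78.945124·(cosh(1.039298) − 1) = 46.614498
T_max/T_min = cosh(S/(2a)) = 1.590467

a=78.945 sag=46.614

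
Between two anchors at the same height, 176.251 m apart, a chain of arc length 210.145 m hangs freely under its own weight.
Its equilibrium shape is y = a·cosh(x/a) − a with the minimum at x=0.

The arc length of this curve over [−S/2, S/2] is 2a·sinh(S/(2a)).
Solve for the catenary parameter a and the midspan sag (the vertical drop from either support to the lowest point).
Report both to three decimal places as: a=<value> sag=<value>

seed: a₀ = √(S³/(24(L−S))) = √(176.251³/(24·33.894)) = 82.040888
iter 1: u=1.074166  f(a)=+2.010e+00  f'(a)=-9.256e-01  a ← 82.040888 − (+2.010e+00/-9.256e-01) = 84.212386
iter 2: u=1.046467  f(a)=+8.257e-02  f'(a)=-8.510e-01  a ← 84.212386 − (+8.257e-02/-8.510e-01) = 84.309411
iter 3: u=1.045263  f(a)=+1.525e-04  f'(a)=-8.478e-01  a ← 84.309411 − (+1.525e-04/-8.478e-01) = 84.309591
iter 4: u=1.045261  f(a)=+5.228e-10  f'(a)=-8.478e-01  a ← 84.309591 − (+5.228e-10/-8.478e-01) = 84.309591
iter 5: u=1.045261  f(a)=-5.684e-14  f'(a)=-8.478e-01  a ← 84.309591 − (-5.684e-14/-8.478e-01) = 84.309591
converged: |Δa| < 1e-12 after 5 iterations
sag = a·(cosh(S/(2a)) − 1) = 84.309591·(cosh(1.045261) − 1) = 50.406174
T_max/T_min = cosh(S/(2a)) = 1.597870

a=84.310 sag=50.406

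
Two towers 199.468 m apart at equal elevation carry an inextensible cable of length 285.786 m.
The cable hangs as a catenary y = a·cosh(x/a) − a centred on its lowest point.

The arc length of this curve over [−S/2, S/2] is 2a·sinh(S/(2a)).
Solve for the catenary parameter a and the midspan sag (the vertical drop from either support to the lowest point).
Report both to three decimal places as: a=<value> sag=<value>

a=65.569 sag=91.649

seed: a₀ = √(S³/(24(L−S))) = √(199.468³/(24·86.318)) = 61.894712
iter 1: u=1.611349  f(a)=+1.192e+01  f'(a)=-3.584e+00  a ← 61.894712 − (+1.192e+01/-3.584e+00) = 65.221939
iter 2: u=1.529148  f(a)=+1.029e+00  f'(a)=-2.990e+00  a ← 65.221939 − (+1.029e+00/-2.990e+00) = 65.566125
iter 3: u=1.521121  f(a)=+9.262e-03  f'(a)=-2.936e+00  a ← 65.566125 − (+9.262e-03/-2.936e+00) = 65.569280
iter 4: u=1.521048  f(a)=+7.653e-07  f'(a)=-2.936e+00  a ← 65.569280 − (+7.653e-07/-2.936e+00) = 65.569280
iter 5: u=1.521048  f(a)=+0.000e+00  f'(a)=-2.936e+00  a ← 65.569280 − (+0.000e+00/-2.936e+00) = 65.569280
converged: |Δa| < 1e-12 after 5 iterations
sag = a·(cosh(S/(2a)) − 1) = 65.569280·(cosh(1.521048) − 1) = 91.649484
T_max/T_min = cosh(S/(2a)) = 2.397750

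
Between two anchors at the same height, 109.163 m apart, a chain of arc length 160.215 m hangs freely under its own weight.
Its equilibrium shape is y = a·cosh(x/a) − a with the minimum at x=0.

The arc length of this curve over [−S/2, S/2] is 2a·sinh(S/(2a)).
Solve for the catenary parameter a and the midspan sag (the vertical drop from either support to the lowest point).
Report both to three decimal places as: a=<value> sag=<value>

a=34.661 sag=52.624

seed: a₀ = √(S³/(24(L−S))) = √(109.163³/(24·51.052)) = 32.583760
iter 1: u=1.675114  f(a)=+7.660e+00  f'(a)=-4.106e+00  a ← 32.583760 − (+7.660e+00/-4.106e+00) = 34.449518
iter 2: u=1.584391  f(a)=+7.072e-01  f'(a)=-3.380e+00  a ← 34.449518 − (+7.072e-01/-3.380e+00) = 34.658774
iter 3: u=1.574825  f(a)=+7.382e-03  f'(a)=-3.309e+00  a ← 34.658774 − (+7.382e-03/-3.309e+00) = 34.661005
iter 4: u=1.574724  f(a)=+8.228e-07  f'(a)=-3.309e+00  a ← 34.661005 − (+8.228e-07/-3.309e+00) = 34.661005
iter 5: u=1.574724  f(a)=+2.842e-14  f'(a)=-3.309e+00  a ← 34.661005 − (+2.842e-14/-3.309e+00) = 34.661005
converged: |Δa| < 1e-12 after 5 iterations
sag = a·(cosh(S/(2a)) − 1) = 34.661005·(cosh(1.574724) − 1) = 52.623569
T_max/T_min = cosh(S/(2a)) = 2.518236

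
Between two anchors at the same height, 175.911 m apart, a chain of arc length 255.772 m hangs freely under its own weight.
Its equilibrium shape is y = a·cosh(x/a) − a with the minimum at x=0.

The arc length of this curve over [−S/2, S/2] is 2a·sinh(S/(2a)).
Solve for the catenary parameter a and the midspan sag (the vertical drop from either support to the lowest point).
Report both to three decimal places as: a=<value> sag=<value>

seed: a₀ = √(S³/(24(L−S))) = √(175.911³/(24·79.861)) = 53.292550
iter 1: u=1.650428  f(a)=+1.161e+01  f'(a)=-3.897e+00  a ← 53.292550 − (+1.161e+01/-3.897e+00) = 56.271626
iter 2: u=1.563052  f(a)=+1.045e+00  f'(a)=-3.225e+00  a ← 56.271626 − (+1.045e+00/-3.225e+00) = 56.595569
iter 3: u=1.554106  f(a)=+1.030e-02  f'(a)=-3.161e+00  a ← 56.595569 − (+1.030e-02/-3.161e+00) = 56.598829
iter 4: u=1.554016  f(a)=+1.024e-06  f'(a)=-3.161e+00  a ← 56.598829 − (+1.024e-06/-3.161e+00) = 56.598829
iter 5: u=1.554016  f(a)=+5.684e-14  f'(a)=-3.161e+00  a ← 56.598829 − (+5.684e-14/-3.161e+00) = 56.598829
converged: |Δa| < 1e-12 after 5 iterations
sag = a·(cosh(S/(2a)) − 1) = 56.598829·(cosh(1.554016) − 1) = 83.252007
T_max/T_min = cosh(S/(2a)) = 2.470914

a=56.599 sag=83.252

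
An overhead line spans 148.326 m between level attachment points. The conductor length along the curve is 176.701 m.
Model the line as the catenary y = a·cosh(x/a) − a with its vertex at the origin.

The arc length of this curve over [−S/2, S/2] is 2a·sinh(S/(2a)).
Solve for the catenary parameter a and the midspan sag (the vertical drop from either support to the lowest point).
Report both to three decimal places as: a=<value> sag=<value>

a=71.128 sag=42.296

seed: a₀ = √(S³/(24(L−S))) = √(148.326³/(24·28.375)) = 69.223312
iter 1: u=1.071359  f(a)=+1.674e+00  f'(a)=-9.178e-01  a ← 69.223312 − (+1.674e+00/-9.178e-01) = 71.046786
iter 2: u=1.043861  f(a)=+6.841e-02  f'(a)=-8.442e-01  a ← 71.046786 − (+6.841e-02/-8.442e-01) = 71.127824
iter 3: u=1.042672  f(a)=+1.251e-04  f'(a)=-8.411e-01  a ← 71.127824 − (+1.251e-04/-8.411e-01) = 71.127973
iter 4: u=1.042670  f(a)=+4.199e-10  f'(a)=-8.411e-01  a ← 71.127973 − (+4.199e-10/-8.411e-01) = 71.127973
iter 5: u=1.042670  f(a)=+0.000e+00  f'(a)=-8.411e-01  a ← 71.127973 − (+0.000e+00/-8.411e-01) = 71.127973
converged: |Δa| < 1e-12 after 5 iterations
sag = a·(cosh(S/(2a)) − 1) = 71.127973·(cosh(1.042670) − 1) = 42.296008
T_max/T_min = cosh(S/(2a)) = 1.594647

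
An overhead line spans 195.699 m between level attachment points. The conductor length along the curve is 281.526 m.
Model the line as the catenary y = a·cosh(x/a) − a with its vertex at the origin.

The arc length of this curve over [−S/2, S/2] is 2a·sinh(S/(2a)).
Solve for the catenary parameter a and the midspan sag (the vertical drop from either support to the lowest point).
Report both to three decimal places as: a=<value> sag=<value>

a=63.946 sag=90.661

seed: a₀ = √(S³/(24(L−S))) = √(195.699³/(24·85.827)) = 60.320554
iter 1: u=1.622159  f(a)=+1.203e+01  f'(a)=-3.668e+00  a ← 60.320554 − (+1.203e+01/-3.668e+00) = 63.598866
iter 2: u=1.538542  f(a)=+1.050e+00  f'(a)=-3.053e+00  a ← 63.598866 − (+1.050e+00/-3.053e+00) = 63.942747
iter 3: u=1.530267  f(a)=+9.696e-03  f'(a)=-2.997e+00  a ← 63.942747 − (+9.696e-03/-2.997e+00) = 63.945982
iter 4: u=1.530190  f(a)=+8.436e-07  f'(a)=-2.997e+00  a ← 63.945982 − (+8.436e-07/-2.997e+00) = 63.945982
iter 5: u=1.530190  f(a)=+0.000e+00  f'(a)=-2.997e+00  a ← 63.945982 − (+0.000e+00/-2.997e+00) = 63.945982
converged: |Δa| < 1e-12 after 5 iterations
sag = a·(cosh(S/(2a)) − 1) = 63.945982·(cosh(1.530190) − 1) = 90.660974
T_max/T_min = cosh(S/(2a)) = 2.417774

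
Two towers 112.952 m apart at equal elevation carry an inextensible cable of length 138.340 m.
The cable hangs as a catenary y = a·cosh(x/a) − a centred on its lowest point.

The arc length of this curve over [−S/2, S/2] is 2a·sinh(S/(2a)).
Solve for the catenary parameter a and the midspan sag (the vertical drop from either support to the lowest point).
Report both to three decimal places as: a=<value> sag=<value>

seed: a₀ = √(S³/(24(L−S))) = √(112.952³/(24·25.388)) = 48.631876
iter 1: u=1.161296  f(a)=+1.768e+00  f'(a)=-1.192e+00  a ← 48.631876 − (+1.768e+00/-1.192e+00) = 50.115230
iter 2: u=1.126923  f(a)=+8.411e-02  f'(a)=-1.081e+00  a ← 50.115230 − (+8.411e-02/-1.081e+00) = 50.193048
iter 3: u=1.125176  f(a)=+2.114e-04  f'(a)=-1.075e+00  a ← 50.193048 − (+2.114e-04/-1.075e+00) = 50.193245
iter 4: u=1.125171  f(a)=+1.344e-09  f'(a)=-1.075e+00  a ← 50.193245 − (+1.344e-09/-1.075e+00) = 50.193245
iter 5: u=1.125171  f(a)=+2.842e-14  f'(a)=-1.075e+00  a ← 50.193245 − (+2.842e-14/-1.075e+00) = 50.193245
converged: |Δa| < 1e-12 after 5 iterations
sag = a·(cosh(S/(2a)) − 1) = 50.193245·(cosh(1.125171) − 1) = 35.269324
T_max/T_min = cosh(S/(2a)) = 1.702671

a=50.193 sag=35.269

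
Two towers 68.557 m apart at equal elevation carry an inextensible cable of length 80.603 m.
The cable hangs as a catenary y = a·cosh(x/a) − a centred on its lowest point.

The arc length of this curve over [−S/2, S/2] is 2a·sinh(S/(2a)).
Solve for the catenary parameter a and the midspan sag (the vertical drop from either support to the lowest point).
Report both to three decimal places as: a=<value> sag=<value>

a=34.231 sag=18.646

seed: a₀ = √(S³/(24(L−S))) = √(68.557³/(24·12.046)) = 33.384944
iter 1: u=1.026765  f(a)=+6.511e-01  f'(a)=-8.006e-01  a ← 33.384944 − (+6.511e-01/-8.006e-01) = 34.198225
iter 2: u=1.002347  f(a)=+2.455e-02  f'(a)=-7.413e-01  a ← 34.198225 − (+2.455e-02/-7.413e-01) = 34.231347
iter 3: u=1.001377  f(a)=+3.794e-05  f'(a)=-7.390e-01  a ← 34.231347 − (+3.794e-05/-7.390e-01) = 34.231398
iter 4: u=1.001376  f(a)=+9.091e-11  f'(a)=-7.390e-01  a ← 34.231398 − (+9.091e-11/-7.390e-01) = 34.231398
iter 5: u=1.001376  f(a)=+1.421e-14  f'(a)=-7.390e-01  a ← 34.231398 − (+1.421e-14/-7.390e-01) = 34.231398
converged: |Δa| < 1e-12 after 5 iterations
sag = a·(cosh(S/(2a)) − 1) = 34.231398·(cosh(1.001376) − 1) = 18.645814
T_max/T_min = cosh(S/(2a)) = 1.544699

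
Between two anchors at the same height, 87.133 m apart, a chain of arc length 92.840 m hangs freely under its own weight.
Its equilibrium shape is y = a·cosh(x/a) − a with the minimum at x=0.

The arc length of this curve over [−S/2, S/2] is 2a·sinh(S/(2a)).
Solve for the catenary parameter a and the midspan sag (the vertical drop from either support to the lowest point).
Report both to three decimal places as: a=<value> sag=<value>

seed: a₀ = √(S³/(24(L−S))) = √(87.133³/(24·5.707)) = 69.496742
iter 1: u=0.626886  f(a)=+1.132e-01  f'(a)=-1.708e-01  a ← 69.496742 − (+1.132e-01/-1.708e-01) = 70.159531
iter 2: u=0.620963  f(a)=+1.640e-03  f'(a)=-1.659e-01  a ← 70.159531 − (+1.640e-03/-1.659e-01) = 70.169416
iter 3: u=0.620876  f(a)=+3.553e-07  f'(a)=-1.658e-01  a ← 70.169416 − (+3.553e-07/-1.658e-01) = 70.169418
iter 4: u=0.620876  f(a)=+1.421e-14  f'(a)=-1.658e-01  a ← 70.169418 − (+1.421e-14/-1.658e-01) = 70.169418
converged: |Δa| < 1e-12 after 4 iterations
sag = a·(cosh(S/(2a)) − 1) = 70.169418·(cosh(0.620876) − 1) = 13.964782
T_max/T_min = cosh(S/(2a)) = 1.199015

a=70.169 sag=13.965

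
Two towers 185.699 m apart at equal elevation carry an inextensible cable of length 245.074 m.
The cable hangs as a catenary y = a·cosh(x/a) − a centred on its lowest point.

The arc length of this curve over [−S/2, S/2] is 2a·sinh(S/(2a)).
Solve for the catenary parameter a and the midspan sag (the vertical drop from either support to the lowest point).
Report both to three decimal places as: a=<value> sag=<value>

a=70.040 sag=71.101

seed: a₀ = √(S³/(24(L−S))) = √(185.699³/(24·59.375)) = 67.035818
iter 1: u=1.385073  f(a)=+5.963e+00  f'(a)=-2.135e+00  a ← 67.035818 − (+5.963e+00/-2.135e+00) = 69.828038
iter 2: u=1.329688  f(a)=+3.928e-01  f'(a)=-1.863e+00  a ← 69.828038 − (+3.928e-01/-1.863e+00) = 70.038920
iter 3: u=1.325684  f(a)=+1.970e-03  f'(a)=-1.844e+00  a ← 70.038920 − (+1.970e-03/-1.844e+00) = 70.039988
iter 4: u=1.325664  f(a)=+5.012e-08  f'(a)=-1.844e+00  a ← 70.039988 − (+5.012e-08/-1.844e+00) = 70.039988
iter 5: u=1.325664  f(a)=-2.842e-14  f'(a)=-1.844e+00  a ← 70.039988 − (-2.842e-14/-1.844e+00) = 70.039988
converged: |Δa| < 1e-12 after 5 iterations
sag = a·(cosh(S/(2a)) − 1) = 70.039988·(cosh(1.325664) − 1) = 71.101488
T_max/T_min = cosh(S/(2a)) = 2.015156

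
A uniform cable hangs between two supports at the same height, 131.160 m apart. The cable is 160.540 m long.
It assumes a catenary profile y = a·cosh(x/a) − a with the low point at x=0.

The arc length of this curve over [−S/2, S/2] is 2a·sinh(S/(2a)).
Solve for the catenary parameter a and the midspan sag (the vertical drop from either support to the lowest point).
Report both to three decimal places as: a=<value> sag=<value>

seed: a₀ = √(S³/(24(L−S))) = √(131.160³/(24·29.380)) = 56.567970
iter 1: u=1.159313  f(a)=+2.039e+00  f'(a)=-1.185e+00  a ← 56.567970 − (+2.039e+00/-1.185e+00) = 58.288076
iter 2: u=1.125101  f(a)=+9.669e-02  f'(a)=-1.075e+00  a ← 58.288076 − (+9.669e-02/-1.075e+00) = 58.377996
iter 3: u=1.123368  f(a)=+2.414e-04  f'(a)=-1.070e+00  a ← 58.377996 − (+2.414e-04/-1.070e+00) = 58.378222
iter 4: u=1.123364  f(a)=+1.514e-09  f'(a)=-1.070e+00  a ← 58.378222 − (+1.514e-09/-1.070e+00) = 58.378222
iter 5: u=1.123364  f(a)=+0.000e+00  f'(a)=-1.070e+00  a ← 58.378222 − (+0.000e+00/-1.070e+00) = 58.378222
converged: |Δa| < 1e-12 after 5 iterations
sag = a·(cosh(S/(2a)) − 1) = 58.378222·(cosh(1.123364) − 1) = 40.875441
T_max/T_min = cosh(S/(2a)) = 1.700183

a=58.378 sag=40.875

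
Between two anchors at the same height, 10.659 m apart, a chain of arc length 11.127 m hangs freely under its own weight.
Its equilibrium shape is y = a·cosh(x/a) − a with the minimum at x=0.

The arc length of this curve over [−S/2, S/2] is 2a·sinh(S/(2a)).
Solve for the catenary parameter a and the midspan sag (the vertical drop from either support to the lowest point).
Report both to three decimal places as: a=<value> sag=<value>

seed: a₀ = √(S³/(24(L−S))) = √(10.659³/(24·0.468)) = 10.383557
iter 1: u=0.513263  f(a)=+6.203e-03  f'(a)=-9.254e-02  a ← 10.383557 − (+6.203e-03/-9.254e-02) = 10.450591
iter 2: u=0.509971  f(a)=+6.058e-05  f'(a)=-9.074e-02  a ← 10.450591 − (+6.058e-05/-9.074e-02) = 10.451258
iter 3: u=0.509939  f(a)=+5.905e-09  f'(a)=-9.072e-02  a ← 10.451258 − (+5.905e-09/-9.072e-02) = 10.451258
iter 4: u=0.509939  f(a)=+0.000e+00  f'(a)=-9.072e-02  a ← 10.451258 − (+0.000e+00/-9.072e-02) = 10.451258
converged: |Δa| < 1e-12 after 4 iterations
sag = a·(cosh(S/(2a)) − 1) = 10.451258·(cosh(0.509939) − 1) = 1.388561
T_max/T_min = cosh(S/(2a)) = 1.132861

a=10.451 sag=1.389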